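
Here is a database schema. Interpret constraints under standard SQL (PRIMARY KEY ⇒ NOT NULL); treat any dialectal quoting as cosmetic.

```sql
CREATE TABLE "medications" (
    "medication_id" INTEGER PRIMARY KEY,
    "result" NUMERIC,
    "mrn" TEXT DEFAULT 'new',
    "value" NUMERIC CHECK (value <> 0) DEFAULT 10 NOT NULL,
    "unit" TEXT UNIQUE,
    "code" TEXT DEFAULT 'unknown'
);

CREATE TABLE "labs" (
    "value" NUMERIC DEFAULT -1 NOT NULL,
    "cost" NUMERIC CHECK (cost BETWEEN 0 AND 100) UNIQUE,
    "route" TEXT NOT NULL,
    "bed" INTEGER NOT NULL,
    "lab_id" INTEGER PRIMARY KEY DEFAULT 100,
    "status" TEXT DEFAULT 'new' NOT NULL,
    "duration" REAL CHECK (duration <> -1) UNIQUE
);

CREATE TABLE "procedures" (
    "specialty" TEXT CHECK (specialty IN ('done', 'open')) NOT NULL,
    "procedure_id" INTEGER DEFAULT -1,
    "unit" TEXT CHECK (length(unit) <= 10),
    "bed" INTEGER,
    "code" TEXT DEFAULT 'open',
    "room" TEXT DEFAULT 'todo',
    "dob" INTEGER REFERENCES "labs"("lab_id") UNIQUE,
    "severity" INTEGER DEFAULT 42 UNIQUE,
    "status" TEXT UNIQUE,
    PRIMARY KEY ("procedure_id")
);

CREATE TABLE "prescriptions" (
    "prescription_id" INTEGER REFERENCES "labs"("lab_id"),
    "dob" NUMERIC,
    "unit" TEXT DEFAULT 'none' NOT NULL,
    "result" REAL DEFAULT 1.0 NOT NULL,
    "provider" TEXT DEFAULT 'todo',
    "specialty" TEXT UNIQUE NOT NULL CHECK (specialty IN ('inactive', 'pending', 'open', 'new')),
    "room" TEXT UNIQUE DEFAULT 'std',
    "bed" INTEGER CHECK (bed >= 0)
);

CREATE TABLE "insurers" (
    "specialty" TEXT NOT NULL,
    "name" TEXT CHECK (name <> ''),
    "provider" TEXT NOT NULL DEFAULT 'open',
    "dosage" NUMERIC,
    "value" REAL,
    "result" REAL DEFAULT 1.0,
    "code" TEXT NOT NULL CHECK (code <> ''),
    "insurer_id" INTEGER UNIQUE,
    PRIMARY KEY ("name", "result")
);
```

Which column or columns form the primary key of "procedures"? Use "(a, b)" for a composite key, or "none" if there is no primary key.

procedure_id is declared PRIMARY KEY as a table-level PRIMARY KEY clause.

procedure_id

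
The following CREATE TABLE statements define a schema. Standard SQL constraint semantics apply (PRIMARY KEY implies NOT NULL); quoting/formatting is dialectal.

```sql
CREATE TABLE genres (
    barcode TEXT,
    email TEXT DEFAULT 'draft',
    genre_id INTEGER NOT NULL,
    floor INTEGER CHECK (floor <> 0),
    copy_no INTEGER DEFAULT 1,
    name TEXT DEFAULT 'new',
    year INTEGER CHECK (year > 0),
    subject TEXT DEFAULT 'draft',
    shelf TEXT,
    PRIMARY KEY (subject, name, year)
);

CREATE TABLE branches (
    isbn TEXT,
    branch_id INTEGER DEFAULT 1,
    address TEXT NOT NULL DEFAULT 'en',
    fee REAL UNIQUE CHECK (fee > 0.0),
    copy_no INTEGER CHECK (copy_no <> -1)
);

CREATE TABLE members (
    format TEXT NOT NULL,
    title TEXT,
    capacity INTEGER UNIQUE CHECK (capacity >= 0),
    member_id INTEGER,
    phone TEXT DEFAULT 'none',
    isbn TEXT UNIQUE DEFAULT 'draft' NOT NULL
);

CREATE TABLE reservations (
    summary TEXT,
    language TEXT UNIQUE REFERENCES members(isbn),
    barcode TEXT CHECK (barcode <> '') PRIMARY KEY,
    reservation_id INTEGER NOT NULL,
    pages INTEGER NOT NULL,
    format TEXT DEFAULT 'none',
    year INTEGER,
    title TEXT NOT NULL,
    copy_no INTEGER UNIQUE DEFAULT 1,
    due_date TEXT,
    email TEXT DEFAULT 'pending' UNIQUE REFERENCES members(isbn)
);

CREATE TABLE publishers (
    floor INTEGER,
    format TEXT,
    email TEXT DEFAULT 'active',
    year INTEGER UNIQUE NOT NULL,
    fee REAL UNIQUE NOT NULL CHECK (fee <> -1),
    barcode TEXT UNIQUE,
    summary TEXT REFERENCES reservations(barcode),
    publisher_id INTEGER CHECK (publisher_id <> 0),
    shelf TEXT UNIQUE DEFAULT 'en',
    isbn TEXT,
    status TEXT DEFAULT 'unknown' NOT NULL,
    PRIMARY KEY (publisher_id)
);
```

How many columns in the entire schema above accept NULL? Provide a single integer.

27

genres: 5 nullable (barcode, email, floor, copy_no, shelf — PK (subject, name, year) and explicit NOT NULL columns excluded).
branches: 4 nullable (isbn, branch_id, fee, copy_no — PK none and explicit NOT NULL columns excluded).
members: 4 nullable (title, capacity, member_id, phone — PK none and explicit NOT NULL columns excluded).
reservations: 7 nullable (summary, language, format, year, copy_no, due_date, email — PK (barcode) and explicit NOT NULL columns excluded).
publishers: 7 nullable (floor, format, email, barcode, summary, shelf, isbn — PK (publisher_id) and explicit NOT NULL columns excluded).
Total: 5 + 4 + 4 + 7 + 7 = 27.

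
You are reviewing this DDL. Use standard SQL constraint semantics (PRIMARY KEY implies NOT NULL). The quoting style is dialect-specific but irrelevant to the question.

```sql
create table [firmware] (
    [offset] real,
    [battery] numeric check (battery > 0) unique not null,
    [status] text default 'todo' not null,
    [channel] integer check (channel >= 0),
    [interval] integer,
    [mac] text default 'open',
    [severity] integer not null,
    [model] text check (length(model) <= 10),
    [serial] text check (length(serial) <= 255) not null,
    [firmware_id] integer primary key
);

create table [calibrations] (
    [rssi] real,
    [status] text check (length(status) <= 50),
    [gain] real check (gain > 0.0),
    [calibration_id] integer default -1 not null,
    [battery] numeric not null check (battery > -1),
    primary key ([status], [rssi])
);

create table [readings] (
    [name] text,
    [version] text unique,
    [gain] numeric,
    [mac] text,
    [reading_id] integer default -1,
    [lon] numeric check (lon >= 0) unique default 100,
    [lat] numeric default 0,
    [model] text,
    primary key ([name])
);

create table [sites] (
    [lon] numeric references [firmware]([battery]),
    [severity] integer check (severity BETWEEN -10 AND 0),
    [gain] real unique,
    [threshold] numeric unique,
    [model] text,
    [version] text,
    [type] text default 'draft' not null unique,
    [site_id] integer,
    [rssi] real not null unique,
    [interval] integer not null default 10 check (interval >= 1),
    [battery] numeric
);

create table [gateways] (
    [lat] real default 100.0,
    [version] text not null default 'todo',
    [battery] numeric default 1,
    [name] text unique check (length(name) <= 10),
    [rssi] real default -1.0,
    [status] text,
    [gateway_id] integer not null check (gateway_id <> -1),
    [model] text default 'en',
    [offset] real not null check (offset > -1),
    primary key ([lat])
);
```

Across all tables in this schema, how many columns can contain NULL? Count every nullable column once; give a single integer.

firmware: 5 nullable (offset, channel, interval, mac, model — PK (firmware_id) and explicit NOT NULL columns excluded).
calibrations: 1 nullable (gain — PK (status, rssi) and explicit NOT NULL columns excluded).
readings: 7 nullable (version, gain, mac, reading_id, lon, lat, model — PK (name) and explicit NOT NULL columns excluded).
sites: 8 nullable (lon, severity, gain, threshold, model, version, site_id, battery — PK none and explicit NOT NULL columns excluded).
gateways: 5 nullable (battery, name, rssi, status, model — PK (lat) and explicit NOT NULL columns excluded).
Total: 5 + 1 + 7 + 8 + 5 = 26.

26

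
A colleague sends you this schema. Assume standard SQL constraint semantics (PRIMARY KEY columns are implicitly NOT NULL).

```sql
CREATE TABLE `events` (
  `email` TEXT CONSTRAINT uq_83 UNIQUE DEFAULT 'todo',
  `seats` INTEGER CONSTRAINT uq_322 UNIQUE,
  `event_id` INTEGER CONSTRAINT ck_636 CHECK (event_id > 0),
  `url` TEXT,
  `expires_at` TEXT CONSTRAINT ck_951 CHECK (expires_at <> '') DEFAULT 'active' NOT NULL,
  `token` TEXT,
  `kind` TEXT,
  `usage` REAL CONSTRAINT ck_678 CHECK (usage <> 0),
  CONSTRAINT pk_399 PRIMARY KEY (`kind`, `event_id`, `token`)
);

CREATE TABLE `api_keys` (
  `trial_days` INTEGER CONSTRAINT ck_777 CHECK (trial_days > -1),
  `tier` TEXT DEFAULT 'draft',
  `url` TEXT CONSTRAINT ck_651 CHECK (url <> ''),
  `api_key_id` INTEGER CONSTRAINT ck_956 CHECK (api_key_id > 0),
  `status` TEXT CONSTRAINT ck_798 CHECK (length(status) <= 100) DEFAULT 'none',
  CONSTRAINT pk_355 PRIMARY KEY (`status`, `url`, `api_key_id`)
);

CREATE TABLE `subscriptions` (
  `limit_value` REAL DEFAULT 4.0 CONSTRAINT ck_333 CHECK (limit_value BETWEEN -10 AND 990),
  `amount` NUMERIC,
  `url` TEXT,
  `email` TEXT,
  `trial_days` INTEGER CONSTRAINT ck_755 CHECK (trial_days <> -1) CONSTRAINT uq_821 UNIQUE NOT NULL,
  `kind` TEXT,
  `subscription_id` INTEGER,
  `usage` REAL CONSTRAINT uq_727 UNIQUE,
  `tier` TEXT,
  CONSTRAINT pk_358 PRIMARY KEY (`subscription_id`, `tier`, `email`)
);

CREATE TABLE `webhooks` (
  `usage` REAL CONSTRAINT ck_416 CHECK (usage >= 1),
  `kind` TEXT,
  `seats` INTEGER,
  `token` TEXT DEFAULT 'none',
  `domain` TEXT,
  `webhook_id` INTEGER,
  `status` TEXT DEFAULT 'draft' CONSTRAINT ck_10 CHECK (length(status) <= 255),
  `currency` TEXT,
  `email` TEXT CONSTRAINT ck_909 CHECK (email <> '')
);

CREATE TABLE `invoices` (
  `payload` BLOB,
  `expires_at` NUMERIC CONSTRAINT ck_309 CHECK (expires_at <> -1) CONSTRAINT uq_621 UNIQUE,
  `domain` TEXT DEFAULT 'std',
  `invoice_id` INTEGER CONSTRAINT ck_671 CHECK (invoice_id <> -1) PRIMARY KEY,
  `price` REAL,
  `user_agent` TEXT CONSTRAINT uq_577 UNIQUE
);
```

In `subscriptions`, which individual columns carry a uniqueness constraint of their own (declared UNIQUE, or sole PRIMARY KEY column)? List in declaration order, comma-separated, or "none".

- limit_value: no UNIQUE or single-column PK constraint.
- amount: no UNIQUE or single-column PK constraint.
- url: no UNIQUE or single-column PK constraint.
- email: part of a composite PRIMARY KEY — only the tuple is unique, not this column on its own.
- trial_days: declared UNIQUE → unique.
- kind: no UNIQUE or single-column PK constraint.
- subscription_id: part of a composite PRIMARY KEY — only the tuple is unique, not this column on its own.
- usage: declared UNIQUE → unique.
- tier: part of a composite PRIMARY KEY — only the tuple is unique, not this column on its own.

trial_days, usage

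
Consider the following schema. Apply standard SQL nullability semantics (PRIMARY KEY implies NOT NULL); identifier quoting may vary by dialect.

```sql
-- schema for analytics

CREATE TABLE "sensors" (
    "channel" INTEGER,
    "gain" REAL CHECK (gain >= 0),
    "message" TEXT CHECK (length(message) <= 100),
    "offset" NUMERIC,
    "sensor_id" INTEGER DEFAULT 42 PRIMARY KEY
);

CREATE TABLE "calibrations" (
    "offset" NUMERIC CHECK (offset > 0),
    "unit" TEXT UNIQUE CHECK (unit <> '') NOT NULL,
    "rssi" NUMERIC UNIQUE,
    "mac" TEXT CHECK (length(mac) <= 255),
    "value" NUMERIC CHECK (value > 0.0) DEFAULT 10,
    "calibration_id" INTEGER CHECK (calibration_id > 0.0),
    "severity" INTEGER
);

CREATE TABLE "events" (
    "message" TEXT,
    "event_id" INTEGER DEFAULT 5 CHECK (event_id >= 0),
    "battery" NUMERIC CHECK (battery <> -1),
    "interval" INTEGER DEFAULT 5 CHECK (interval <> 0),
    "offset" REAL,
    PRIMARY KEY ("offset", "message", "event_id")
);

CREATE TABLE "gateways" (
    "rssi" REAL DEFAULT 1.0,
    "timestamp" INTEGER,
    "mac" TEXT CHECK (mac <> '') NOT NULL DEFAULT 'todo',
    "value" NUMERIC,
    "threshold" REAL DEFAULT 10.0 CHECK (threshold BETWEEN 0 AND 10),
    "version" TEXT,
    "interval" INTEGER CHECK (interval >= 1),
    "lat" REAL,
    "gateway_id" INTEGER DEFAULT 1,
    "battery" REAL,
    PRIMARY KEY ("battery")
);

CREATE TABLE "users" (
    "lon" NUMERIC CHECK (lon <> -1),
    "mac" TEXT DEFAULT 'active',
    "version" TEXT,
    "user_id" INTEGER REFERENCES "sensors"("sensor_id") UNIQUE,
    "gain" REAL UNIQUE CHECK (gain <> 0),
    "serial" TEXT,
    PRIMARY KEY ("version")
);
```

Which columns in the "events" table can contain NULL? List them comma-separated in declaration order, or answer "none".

battery, interval

- message: part of the PRIMARY KEY, which implies NOT NULL → not nullable.
- event_id: part of the PRIMARY KEY, which implies NOT NULL → not nullable.
- battery: CHECK does not forbid NULL (a CHECK constraint passes when its expression is NULL) → nullable.
- interval: CHECK does not forbid NULL (a CHECK constraint passes when its expression is NULL) → nullable.
- offset: part of the PRIMARY KEY, which implies NOT NULL → not nullable.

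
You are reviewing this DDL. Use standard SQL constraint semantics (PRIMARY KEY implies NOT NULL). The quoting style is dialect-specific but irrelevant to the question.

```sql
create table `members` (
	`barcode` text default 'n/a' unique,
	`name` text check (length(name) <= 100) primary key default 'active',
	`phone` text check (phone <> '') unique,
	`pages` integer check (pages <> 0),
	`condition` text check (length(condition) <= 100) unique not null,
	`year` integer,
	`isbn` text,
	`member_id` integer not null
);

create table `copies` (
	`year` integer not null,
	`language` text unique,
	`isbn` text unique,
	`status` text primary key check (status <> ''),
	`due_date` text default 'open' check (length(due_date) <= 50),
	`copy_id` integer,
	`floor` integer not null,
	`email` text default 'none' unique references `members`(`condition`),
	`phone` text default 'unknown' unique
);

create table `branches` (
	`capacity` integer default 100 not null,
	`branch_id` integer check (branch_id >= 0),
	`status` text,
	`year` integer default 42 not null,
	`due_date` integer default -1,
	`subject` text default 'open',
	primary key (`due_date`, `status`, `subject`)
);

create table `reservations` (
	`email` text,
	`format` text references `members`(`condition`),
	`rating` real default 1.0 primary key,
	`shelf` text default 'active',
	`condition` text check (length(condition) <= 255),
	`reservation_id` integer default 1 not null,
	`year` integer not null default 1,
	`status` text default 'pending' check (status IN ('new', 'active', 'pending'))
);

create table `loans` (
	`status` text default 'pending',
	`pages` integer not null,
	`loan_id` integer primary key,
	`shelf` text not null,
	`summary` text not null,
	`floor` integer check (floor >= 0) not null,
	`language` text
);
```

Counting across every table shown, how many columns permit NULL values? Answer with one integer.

members: 5 nullable (barcode, phone, pages, year, isbn — PK (name) and explicit NOT NULL columns excluded).
copies: 6 nullable (language, isbn, due_date, copy_id, email, phone — PK (status) and explicit NOT NULL columns excluded).
branches: 1 nullable (branch_id — PK (due_date, status, subject) and explicit NOT NULL columns excluded).
reservations: 5 nullable (email, format, shelf, condition, status — PK (rating) and explicit NOT NULL columns excluded).
loans: 2 nullable (status, language — PK (loan_id) and explicit NOT NULL columns excluded).
Total: 5 + 6 + 1 + 5 + 2 = 19.

19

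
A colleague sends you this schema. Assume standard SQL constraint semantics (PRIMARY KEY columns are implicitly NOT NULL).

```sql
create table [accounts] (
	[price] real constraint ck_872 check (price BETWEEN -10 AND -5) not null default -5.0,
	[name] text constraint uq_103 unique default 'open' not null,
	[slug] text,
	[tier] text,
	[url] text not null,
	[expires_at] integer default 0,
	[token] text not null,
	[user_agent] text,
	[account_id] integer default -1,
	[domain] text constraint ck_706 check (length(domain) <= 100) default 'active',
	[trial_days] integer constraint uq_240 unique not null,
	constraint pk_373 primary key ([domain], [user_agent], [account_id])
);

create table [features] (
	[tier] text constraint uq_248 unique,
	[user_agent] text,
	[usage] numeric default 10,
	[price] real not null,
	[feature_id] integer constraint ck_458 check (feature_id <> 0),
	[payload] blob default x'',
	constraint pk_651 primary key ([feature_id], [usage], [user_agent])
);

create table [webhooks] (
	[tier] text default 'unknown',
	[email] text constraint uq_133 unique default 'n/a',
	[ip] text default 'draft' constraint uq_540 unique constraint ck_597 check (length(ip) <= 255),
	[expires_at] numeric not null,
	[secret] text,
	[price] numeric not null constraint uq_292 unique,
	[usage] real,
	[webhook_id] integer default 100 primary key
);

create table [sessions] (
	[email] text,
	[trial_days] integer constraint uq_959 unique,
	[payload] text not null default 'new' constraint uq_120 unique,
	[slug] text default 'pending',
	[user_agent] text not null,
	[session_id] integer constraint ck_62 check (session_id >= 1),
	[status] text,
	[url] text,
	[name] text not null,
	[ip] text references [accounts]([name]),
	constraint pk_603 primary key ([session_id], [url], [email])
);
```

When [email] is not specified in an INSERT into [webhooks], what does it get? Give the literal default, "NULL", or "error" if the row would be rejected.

'n/a'

email has an explicit DEFAULT 'n/a'.
When the column is omitted from an INSERT, that default is used.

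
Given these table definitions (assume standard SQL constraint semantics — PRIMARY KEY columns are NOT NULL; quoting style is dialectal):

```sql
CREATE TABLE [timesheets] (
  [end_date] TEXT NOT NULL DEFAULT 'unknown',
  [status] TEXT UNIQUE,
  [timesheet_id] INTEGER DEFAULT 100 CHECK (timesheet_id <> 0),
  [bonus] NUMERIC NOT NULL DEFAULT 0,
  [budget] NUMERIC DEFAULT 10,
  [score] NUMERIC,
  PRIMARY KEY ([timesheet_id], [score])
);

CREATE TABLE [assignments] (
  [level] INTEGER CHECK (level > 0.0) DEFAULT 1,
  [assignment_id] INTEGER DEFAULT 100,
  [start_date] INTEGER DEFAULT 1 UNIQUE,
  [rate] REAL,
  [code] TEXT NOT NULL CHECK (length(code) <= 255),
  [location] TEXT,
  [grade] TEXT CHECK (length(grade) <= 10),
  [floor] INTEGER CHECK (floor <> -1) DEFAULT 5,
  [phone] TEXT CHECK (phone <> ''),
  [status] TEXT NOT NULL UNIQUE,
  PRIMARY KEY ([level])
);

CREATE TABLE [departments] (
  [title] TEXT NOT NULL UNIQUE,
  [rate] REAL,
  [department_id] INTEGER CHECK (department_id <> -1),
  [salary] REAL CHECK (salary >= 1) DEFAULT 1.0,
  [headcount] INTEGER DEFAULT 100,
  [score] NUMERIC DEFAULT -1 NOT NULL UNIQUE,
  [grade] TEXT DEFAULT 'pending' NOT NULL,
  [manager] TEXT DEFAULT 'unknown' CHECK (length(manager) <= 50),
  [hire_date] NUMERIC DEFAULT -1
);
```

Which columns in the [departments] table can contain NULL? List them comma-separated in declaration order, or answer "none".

- title: declared NOT NULL → not nullable.
- rate: no NOT NULL constraint applies → nullable.
- department_id: CHECK does not forbid NULL (a CHECK constraint passes when its expression is NULL) → nullable.
- salary: CHECK does not forbid NULL (a CHECK constraint passes when its expression is NULL) → nullable.
- headcount: DEFAULT only fills an omitted column; an explicit NULL is still allowed → nullable.
- score: declared NOT NULL → not nullable.
- grade: declared NOT NULL → not nullable.
- manager: CHECK does not forbid NULL (a CHECK constraint passes when its expression is NULL) → nullable.
- hire_date: DEFAULT only fills an omitted column; an explicit NULL is still allowed → nullable.

rate, department_id, salary, headcount, manager, hire_date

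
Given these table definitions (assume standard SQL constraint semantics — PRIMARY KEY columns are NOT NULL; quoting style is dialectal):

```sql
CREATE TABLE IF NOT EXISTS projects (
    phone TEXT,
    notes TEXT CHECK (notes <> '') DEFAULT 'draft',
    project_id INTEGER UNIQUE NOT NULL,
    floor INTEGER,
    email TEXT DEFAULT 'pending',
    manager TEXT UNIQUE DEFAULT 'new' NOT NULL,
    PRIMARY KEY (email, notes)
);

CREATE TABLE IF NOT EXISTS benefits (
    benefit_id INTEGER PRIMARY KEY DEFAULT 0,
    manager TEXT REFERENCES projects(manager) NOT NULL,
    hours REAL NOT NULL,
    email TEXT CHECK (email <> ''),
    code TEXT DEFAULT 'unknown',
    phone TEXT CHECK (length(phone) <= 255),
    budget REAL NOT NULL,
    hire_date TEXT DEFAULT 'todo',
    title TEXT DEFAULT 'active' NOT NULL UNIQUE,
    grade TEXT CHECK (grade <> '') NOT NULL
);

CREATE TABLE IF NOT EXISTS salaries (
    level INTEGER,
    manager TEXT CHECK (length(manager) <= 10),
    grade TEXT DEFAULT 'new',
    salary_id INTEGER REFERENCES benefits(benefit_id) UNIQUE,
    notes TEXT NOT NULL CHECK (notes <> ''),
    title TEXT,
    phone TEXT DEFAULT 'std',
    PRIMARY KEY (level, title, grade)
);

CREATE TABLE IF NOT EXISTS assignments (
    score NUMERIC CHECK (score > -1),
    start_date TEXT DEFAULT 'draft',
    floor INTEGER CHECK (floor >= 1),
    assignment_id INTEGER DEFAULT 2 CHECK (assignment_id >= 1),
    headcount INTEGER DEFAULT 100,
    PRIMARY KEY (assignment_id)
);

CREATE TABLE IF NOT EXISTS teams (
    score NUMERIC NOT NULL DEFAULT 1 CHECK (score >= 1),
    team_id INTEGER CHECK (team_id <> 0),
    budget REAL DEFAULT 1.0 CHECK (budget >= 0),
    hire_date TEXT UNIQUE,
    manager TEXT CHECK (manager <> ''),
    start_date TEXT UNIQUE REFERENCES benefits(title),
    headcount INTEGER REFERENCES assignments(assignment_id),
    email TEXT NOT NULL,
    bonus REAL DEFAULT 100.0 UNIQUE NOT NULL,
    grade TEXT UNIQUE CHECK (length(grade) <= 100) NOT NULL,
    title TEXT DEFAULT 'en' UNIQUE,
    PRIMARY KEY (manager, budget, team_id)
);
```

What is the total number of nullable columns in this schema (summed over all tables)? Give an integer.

17

projects: 2 nullable (phone, floor — PK (email, notes) and explicit NOT NULL columns excluded).
benefits: 4 nullable (email, code, phone, hire_date — PK (benefit_id) and explicit NOT NULL columns excluded).
salaries: 3 nullable (manager, salary_id, phone — PK (level, title, grade) and explicit NOT NULL columns excluded).
assignments: 4 nullable (score, start_date, floor, headcount — PK (assignment_id) and explicit NOT NULL columns excluded).
teams: 4 nullable (hire_date, start_date, headcount, title — PK (manager, budget, team_id) and explicit NOT NULL columns excluded).
Total: 2 + 4 + 3 + 4 + 4 = 17.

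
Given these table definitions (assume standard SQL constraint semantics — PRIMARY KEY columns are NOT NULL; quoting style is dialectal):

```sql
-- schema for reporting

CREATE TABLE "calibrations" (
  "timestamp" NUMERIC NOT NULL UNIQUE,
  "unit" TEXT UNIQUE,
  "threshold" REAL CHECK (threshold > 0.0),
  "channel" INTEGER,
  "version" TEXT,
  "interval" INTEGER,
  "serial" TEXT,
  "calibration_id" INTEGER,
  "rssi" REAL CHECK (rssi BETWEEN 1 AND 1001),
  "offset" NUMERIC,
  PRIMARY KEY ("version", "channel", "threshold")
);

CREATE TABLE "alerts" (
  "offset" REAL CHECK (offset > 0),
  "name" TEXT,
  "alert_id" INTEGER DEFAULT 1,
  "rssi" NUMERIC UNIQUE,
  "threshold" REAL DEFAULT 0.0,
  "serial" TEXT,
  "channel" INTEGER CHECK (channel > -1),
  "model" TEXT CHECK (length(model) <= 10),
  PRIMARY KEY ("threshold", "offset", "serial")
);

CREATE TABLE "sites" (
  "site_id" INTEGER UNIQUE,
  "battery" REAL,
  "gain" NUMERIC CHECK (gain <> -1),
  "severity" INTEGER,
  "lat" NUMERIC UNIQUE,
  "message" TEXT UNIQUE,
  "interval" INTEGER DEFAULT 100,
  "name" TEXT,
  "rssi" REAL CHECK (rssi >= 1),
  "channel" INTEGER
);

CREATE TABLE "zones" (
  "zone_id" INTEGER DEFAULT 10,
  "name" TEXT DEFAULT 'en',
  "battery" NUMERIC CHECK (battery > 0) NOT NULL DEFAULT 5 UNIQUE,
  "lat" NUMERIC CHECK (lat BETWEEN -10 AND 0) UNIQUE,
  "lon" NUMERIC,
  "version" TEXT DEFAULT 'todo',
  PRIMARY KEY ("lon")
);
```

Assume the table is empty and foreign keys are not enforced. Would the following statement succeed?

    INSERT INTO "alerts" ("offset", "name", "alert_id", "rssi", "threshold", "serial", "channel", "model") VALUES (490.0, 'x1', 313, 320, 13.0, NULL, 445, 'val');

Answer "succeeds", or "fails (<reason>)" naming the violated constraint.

fails (NOT NULL on serial)

serial is explicitly set to NULL, but serial is part of the PRIMARY KEY (implied NOT NULL).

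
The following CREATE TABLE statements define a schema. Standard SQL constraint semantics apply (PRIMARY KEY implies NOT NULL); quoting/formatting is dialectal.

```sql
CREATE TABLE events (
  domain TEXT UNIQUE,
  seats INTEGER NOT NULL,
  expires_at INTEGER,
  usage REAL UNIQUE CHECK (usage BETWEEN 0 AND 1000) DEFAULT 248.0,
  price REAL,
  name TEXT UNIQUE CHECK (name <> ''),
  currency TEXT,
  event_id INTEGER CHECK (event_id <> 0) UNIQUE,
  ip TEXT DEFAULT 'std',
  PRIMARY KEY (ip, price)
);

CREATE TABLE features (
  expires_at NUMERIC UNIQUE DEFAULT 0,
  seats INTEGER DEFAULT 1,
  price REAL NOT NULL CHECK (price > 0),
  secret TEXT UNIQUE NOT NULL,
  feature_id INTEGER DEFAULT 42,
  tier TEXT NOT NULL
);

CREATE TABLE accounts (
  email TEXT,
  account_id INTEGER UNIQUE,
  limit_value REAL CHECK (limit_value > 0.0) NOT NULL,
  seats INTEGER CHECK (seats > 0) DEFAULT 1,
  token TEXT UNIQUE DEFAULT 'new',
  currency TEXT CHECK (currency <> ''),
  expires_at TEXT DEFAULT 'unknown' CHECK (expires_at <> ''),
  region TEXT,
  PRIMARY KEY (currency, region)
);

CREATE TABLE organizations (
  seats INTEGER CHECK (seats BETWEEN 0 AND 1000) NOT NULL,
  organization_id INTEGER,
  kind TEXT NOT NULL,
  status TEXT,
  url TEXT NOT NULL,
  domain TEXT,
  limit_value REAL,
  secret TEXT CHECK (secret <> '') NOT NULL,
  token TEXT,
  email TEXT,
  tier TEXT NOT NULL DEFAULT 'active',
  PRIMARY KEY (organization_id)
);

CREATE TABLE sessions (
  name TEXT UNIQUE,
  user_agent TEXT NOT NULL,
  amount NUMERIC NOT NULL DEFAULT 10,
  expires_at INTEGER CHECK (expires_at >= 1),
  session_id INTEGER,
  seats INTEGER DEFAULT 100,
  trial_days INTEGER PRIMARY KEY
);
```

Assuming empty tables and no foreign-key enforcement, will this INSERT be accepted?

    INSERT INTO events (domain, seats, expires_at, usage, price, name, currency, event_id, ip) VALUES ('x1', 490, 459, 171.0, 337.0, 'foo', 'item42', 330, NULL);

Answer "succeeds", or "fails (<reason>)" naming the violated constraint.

ip is explicitly set to NULL, but ip is part of the PRIMARY KEY (implied NOT NULL).

fails (NOT NULL on ip)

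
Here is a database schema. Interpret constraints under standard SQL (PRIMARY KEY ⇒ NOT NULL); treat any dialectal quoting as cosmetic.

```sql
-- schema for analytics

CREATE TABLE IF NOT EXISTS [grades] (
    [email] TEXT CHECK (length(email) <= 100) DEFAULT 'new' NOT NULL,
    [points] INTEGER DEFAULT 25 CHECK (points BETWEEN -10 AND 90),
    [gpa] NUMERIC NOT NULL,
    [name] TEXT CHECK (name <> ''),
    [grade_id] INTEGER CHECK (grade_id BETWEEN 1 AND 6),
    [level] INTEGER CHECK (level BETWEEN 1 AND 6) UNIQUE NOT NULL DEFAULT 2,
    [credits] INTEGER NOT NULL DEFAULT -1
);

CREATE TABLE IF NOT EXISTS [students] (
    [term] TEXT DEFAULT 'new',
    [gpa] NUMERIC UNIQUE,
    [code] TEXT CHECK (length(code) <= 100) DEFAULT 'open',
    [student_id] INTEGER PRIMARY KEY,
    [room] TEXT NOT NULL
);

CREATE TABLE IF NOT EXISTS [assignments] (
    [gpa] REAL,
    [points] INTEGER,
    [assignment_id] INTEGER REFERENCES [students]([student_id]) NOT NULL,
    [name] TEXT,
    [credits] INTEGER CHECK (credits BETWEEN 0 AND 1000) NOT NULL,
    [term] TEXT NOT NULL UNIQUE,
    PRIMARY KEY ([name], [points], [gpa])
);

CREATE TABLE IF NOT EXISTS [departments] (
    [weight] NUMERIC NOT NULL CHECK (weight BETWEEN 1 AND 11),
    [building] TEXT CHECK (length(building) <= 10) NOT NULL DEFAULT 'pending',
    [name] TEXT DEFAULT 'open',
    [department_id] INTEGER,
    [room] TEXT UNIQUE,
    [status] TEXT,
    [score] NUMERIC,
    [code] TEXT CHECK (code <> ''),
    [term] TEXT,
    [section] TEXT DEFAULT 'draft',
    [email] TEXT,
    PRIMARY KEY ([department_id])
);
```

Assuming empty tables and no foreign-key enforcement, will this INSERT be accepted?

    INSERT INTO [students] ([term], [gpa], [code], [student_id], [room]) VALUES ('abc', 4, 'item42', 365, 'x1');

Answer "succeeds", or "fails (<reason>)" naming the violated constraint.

succeeds

NOT NULL columns: room is supplied; student_id is supplied.
CHECK constraints: 'item42' satisfies (length(code) <= 100).
No constraint is violated.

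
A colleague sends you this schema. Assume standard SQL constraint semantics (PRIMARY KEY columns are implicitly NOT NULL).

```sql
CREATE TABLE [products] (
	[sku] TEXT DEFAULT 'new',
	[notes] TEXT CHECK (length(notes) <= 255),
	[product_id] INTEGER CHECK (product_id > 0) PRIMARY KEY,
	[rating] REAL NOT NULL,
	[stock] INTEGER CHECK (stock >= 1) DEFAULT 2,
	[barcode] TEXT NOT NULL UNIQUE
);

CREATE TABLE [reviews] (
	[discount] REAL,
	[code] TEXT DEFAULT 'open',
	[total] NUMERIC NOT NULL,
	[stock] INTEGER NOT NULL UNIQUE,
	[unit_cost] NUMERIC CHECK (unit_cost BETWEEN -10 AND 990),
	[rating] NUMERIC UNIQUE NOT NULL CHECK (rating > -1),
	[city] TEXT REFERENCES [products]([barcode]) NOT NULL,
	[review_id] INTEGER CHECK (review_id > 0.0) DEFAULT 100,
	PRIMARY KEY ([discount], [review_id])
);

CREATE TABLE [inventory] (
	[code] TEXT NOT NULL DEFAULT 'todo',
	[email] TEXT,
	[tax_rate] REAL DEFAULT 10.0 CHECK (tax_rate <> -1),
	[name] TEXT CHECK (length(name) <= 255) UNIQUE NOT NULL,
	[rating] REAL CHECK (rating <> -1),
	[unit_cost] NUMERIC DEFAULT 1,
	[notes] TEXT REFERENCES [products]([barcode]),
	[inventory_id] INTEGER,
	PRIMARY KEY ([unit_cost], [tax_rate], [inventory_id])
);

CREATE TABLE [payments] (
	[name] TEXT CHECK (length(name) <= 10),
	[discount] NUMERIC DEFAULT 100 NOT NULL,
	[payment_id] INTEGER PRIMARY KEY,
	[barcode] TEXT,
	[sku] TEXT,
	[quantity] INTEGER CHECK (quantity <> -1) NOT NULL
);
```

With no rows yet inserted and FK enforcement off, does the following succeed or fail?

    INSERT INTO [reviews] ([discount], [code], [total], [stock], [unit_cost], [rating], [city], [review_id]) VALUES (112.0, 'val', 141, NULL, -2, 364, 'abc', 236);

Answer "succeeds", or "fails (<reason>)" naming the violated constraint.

stock is explicitly set to NULL, but stock is declared NOT NULL.

fails (NOT NULL on stock)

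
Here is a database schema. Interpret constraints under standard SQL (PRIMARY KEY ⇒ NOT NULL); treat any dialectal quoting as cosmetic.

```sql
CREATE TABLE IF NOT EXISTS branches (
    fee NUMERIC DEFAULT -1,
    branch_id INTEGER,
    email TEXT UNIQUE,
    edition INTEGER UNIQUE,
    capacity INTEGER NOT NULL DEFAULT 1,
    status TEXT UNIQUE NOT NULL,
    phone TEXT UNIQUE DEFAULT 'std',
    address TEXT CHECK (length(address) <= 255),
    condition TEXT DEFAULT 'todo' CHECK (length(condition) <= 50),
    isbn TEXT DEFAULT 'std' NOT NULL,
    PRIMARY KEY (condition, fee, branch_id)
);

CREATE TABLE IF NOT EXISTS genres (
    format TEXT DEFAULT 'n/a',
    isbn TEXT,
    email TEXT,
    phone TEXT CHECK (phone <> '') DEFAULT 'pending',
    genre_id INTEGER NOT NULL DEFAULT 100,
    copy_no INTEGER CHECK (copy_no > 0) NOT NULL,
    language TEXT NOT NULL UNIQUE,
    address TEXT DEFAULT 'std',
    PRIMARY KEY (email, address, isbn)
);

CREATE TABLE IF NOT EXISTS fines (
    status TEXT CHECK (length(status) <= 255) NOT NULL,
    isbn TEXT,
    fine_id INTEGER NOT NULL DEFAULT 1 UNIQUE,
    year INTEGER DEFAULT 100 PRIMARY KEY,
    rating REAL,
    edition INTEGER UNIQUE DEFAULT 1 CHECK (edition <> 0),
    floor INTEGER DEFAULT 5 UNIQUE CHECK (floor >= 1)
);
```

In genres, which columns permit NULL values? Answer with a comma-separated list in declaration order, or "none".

- format: DEFAULT only fills an omitted column; an explicit NULL is still allowed → nullable.
- isbn: part of the PRIMARY KEY, which implies NOT NULL → not nullable.
- email: part of the PRIMARY KEY, which implies NOT NULL → not nullable.
- phone: CHECK does not forbid NULL (a CHECK constraint passes when its expression is NULL) → nullable.
- genre_id: declared NOT NULL → not nullable.
- copy_no: declared NOT NULL → not nullable.
- language: declared NOT NULL → not nullable.
- address: part of the PRIMARY KEY, which implies NOT NULL → not nullable.

format, phone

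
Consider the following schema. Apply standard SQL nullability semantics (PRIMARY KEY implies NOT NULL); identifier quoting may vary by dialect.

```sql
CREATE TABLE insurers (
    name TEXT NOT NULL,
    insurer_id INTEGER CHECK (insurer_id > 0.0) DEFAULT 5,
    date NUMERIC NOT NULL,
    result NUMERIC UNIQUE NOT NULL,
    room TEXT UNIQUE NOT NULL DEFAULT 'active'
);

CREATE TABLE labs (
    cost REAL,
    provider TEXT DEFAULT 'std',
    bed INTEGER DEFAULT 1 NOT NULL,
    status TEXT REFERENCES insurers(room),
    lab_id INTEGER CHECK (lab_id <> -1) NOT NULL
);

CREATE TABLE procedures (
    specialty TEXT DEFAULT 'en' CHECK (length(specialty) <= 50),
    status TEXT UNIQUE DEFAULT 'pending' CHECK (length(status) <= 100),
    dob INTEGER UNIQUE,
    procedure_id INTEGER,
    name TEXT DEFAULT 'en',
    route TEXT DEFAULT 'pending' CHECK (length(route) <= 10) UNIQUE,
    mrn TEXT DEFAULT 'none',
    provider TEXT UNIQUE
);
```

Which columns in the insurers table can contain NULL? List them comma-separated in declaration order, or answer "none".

insurer_id

- name: declared NOT NULL → not nullable.
- insurer_id: CHECK does not forbid NULL (a CHECK constraint passes when its expression is NULL) → nullable.
- date: declared NOT NULL → not nullable.
- result: declared NOT NULL → not nullable.
- room: declared NOT NULL → not nullable.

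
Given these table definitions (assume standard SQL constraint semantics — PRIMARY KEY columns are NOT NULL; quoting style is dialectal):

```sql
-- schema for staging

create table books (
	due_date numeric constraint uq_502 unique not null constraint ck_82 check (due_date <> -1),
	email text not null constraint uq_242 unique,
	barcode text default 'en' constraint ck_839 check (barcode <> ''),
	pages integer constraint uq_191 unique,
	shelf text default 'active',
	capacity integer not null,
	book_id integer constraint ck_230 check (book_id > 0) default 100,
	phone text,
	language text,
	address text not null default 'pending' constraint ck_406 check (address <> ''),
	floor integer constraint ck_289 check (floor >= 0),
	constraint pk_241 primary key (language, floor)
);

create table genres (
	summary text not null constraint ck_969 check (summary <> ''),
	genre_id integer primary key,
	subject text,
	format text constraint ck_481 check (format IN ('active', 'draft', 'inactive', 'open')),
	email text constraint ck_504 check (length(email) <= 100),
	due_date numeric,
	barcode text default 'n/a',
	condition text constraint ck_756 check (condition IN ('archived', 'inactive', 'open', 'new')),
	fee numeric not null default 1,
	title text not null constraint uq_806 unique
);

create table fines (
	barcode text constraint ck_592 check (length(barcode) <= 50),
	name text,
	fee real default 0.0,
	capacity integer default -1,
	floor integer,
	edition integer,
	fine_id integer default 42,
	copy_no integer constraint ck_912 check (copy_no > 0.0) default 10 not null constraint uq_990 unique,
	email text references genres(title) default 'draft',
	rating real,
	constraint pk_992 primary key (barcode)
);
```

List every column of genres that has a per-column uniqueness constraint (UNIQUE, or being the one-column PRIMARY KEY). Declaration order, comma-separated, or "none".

- summary: no UNIQUE or single-column PK constraint.
- genre_id: single-column PRIMARY KEY → unique.
- subject: no UNIQUE or single-column PK constraint.
- format: no UNIQUE or single-column PK constraint.
- email: no UNIQUE or single-column PK constraint.
- due_date: no UNIQUE or single-column PK constraint.
- barcode: no UNIQUE or single-column PK constraint.
- condition: no UNIQUE or single-column PK constraint.
- fee: no UNIQUE or single-column PK constraint.
- title: declared UNIQUE → unique.

genre_id, title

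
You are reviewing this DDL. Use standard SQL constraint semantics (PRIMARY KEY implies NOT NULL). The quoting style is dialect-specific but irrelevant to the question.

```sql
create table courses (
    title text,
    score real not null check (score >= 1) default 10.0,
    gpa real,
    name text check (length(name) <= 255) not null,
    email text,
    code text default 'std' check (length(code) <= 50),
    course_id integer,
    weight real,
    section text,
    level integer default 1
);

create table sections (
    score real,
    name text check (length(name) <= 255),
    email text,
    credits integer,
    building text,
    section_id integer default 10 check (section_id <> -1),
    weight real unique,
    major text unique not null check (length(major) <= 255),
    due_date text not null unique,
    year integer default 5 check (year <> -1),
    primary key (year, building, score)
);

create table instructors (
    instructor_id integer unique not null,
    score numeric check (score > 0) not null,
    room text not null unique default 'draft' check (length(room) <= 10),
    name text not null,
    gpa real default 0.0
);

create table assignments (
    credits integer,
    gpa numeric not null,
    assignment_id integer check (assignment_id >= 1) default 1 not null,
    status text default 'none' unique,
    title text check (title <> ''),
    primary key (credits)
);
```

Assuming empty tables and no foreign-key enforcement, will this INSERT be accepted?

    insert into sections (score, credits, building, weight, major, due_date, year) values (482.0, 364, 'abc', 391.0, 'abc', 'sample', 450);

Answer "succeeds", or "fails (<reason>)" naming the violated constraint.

NOT NULL columns: building is supplied; due_date is supplied; major is supplied; score is supplied; year is supplied.
CHECK constraints: 'abc' satisfies (length(major) <= 255); 450 satisfies (year <> -1).
No constraint is violated.

succeeds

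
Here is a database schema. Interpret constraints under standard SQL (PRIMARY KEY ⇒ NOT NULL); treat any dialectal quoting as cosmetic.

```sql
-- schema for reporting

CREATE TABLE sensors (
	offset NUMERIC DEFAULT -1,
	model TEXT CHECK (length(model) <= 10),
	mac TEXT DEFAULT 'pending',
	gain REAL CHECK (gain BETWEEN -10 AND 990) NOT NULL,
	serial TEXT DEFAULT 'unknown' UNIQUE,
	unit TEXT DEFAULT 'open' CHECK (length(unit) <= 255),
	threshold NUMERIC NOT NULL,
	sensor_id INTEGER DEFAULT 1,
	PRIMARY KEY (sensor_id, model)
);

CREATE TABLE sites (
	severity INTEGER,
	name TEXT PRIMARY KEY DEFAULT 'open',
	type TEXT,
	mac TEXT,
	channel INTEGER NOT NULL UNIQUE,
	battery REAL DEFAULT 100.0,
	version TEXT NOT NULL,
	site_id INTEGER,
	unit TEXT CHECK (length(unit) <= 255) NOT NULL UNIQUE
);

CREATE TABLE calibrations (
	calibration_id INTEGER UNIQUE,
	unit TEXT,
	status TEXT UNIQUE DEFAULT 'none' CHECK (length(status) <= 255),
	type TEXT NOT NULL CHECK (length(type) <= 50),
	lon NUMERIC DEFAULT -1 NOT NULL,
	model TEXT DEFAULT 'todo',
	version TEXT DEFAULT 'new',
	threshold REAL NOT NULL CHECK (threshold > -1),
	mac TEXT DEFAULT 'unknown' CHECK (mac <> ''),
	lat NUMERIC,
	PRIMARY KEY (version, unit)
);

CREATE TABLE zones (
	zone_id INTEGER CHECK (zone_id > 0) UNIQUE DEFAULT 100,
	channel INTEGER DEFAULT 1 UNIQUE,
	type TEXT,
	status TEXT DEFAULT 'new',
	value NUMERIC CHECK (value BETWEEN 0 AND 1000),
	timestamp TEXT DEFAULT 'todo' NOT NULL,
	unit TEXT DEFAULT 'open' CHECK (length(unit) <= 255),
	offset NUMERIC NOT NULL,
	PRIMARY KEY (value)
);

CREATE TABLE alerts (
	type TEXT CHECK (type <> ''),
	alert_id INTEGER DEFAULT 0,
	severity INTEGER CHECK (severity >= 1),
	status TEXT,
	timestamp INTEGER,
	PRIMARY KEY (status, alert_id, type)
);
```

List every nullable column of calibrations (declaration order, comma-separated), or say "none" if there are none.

- calibration_id: UNIQUE does not imply NOT NULL → nullable.
- unit: part of the PRIMARY KEY, which implies NOT NULL → not nullable.
- status: CHECK does not forbid NULL (a CHECK constraint passes when its expression is NULL) → nullable.
- type: declared NOT NULL → not nullable.
- lon: declared NOT NULL → not nullable.
- model: DEFAULT only fills an omitted column; an explicit NULL is still allowed → nullable.
- version: part of the PRIMARY KEY, which implies NOT NULL → not nullable.
- threshold: declared NOT NULL → not nullable.
- mac: CHECK does not forbid NULL (a CHECK constraint passes when its expression is NULL) → nullable.
- lat: no NOT NULL constraint applies → nullable.

calibration_id, status, model, mac, lat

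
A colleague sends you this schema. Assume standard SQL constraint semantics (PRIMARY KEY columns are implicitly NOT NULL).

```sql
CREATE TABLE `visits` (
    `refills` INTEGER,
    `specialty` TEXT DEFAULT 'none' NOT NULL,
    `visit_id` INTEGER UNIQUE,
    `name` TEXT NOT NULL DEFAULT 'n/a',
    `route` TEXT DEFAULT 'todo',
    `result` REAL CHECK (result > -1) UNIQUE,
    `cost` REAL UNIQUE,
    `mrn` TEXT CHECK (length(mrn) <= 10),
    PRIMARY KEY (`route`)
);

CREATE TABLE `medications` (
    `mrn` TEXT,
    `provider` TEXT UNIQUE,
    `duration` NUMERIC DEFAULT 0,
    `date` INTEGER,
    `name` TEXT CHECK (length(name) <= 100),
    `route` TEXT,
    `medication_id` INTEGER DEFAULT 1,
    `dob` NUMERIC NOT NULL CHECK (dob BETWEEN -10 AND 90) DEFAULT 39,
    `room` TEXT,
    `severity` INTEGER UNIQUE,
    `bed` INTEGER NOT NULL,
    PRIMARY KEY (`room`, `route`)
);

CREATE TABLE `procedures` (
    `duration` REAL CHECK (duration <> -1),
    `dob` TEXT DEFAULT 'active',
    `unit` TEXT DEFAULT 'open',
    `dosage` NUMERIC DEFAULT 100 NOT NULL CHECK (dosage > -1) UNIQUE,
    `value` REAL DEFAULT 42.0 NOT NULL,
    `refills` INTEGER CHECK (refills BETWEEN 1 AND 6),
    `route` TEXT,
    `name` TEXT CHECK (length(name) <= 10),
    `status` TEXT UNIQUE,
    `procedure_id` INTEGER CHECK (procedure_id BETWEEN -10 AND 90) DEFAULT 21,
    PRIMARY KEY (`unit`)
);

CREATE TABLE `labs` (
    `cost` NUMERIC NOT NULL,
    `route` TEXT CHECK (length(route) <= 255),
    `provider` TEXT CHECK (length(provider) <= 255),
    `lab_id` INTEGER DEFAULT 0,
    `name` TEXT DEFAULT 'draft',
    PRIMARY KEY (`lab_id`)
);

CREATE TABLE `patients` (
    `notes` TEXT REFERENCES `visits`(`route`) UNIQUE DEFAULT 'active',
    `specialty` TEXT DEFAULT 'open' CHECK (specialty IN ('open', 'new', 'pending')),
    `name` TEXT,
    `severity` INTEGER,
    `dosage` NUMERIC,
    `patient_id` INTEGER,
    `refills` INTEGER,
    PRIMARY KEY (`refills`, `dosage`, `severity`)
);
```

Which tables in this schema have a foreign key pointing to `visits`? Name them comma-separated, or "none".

- patients.notes references visits(route).

patients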